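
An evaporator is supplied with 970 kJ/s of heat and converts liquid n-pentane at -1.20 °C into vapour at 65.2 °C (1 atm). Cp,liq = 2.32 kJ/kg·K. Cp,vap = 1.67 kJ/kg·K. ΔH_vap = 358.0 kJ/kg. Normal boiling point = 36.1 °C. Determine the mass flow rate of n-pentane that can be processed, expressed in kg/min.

ṁ = 118 kg/min

Δh = 2.32×(36.1−-1.20) + 358.0 + 1.67×(65.2−36.1) = 493.13 kJ/kg
Q = 970 kJ/s = 970 kJ/s = 58200 kJ/min
ṁ = Q/Δh = 58200 / 493.13 = 118.02 kg/min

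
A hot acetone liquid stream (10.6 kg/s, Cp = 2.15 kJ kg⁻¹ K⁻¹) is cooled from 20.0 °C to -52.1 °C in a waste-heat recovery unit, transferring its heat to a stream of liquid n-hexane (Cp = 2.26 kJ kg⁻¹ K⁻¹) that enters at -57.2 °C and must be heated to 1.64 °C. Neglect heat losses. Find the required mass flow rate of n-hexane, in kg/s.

Heat released by hot stream: Q = 10.6 × 2.15 × (20.0 − -52.1) = 1643.2 kJ/s
Energy balance on cold side (adiabatic exchanger): Q = ṁ_c·Cp_c·(T_c,out − T_c,in)
ṁ_c = 1643.2 / [2.26 × (1.64 − -57.2)] = 12.357 kg/s

ṁ_c = 12.4 kg/s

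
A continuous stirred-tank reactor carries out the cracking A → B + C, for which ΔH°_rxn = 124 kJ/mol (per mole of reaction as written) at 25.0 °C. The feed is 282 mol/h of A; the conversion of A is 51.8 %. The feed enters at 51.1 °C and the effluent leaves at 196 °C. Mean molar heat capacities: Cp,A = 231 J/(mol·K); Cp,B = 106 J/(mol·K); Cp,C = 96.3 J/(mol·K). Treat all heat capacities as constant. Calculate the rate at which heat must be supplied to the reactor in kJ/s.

Extent of reaction ξ = 0.518 × 282 = 146.08 mol/h
Reaction term: ξ·ΔH°_rxn = 146.08 × 124 = 18113 kJ/h
Sensible, feed 51.1→25 °C: -1700.2 kJ/h
Outlet flows (mol/h): A 135.92, B 146.08, C 146.08
Sensible, products 25→196 °C: 10422 kJ/h
Q = ΔH = 26836 kJ/h = 7.4543 kW
Heat supplied = 7.4543 kJ/s

Q_in = 7.45 kJ/s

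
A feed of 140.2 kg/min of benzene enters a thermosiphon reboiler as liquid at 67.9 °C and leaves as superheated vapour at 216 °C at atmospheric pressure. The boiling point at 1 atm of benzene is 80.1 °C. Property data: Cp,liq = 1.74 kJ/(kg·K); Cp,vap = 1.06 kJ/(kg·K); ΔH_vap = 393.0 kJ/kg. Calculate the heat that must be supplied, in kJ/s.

liquid 67.9→80.1 °C: 21.228 kJ/kg
vaporisation at 80.1 °C: 393 kJ/kg
vapour 80.1→216 °C: 144.05 kJ/kg
Δh = 21.228 + 393 + 144.05 = 558.28 kJ/kg
Q = ṁ·Δh = 140.2 kg/min × 558.28 kJ/kg = 78271 kJ/min
|Q| = 1304.5 kW

Q = 1300 kJ/s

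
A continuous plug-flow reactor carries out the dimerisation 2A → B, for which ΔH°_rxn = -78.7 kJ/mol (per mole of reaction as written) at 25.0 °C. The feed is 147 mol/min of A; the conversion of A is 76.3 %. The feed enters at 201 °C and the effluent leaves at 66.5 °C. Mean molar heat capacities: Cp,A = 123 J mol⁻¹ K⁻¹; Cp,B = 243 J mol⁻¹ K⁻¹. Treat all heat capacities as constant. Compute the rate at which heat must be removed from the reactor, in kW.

Extent of reaction ξ = 0.763 × 147 / 2 = 56.081 mol/min
Reaction term: ξ·ΔH°_rxn = 56.081 × -78.7 = -4413.5 kJ/min
Sensible, feed 201→25 °C: -3182.3 kJ/min
Outlet flows (mol/min): A 34.839, B 56.081
Sensible, products 25→66.5 °C: 743.38 kJ/min
Q = ΔH = -6852.4 kJ/min = -114.21 kW
Heat removed = 114.21 kW

Q_out = 114 kW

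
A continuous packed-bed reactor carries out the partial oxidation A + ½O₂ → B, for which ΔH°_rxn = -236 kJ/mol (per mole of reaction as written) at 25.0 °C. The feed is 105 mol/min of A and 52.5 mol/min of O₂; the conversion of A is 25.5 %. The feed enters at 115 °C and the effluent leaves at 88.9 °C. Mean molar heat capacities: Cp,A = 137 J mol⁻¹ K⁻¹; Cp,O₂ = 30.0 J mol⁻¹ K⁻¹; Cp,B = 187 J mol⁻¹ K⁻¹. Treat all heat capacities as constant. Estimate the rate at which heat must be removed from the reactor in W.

Extent of reaction ξ = 0.255 × 105 = 26.775 mol/min
Reaction term: ξ·ΔH°_rxn = 26.775 × -236 = -6318.9 kJ/min
Sensible, feed 115→25 °C: -1436.4 kJ/min
Outlet flows (mol/min): A 78.225, O₂ 39.112, B 26.775
Sensible, products 25→88.9 °C: 1079.7 kJ/min
Q = ΔH = -6675.6 kJ/min = -111.26 kW
Heat removed = 111260 W

Q_out = 111000 W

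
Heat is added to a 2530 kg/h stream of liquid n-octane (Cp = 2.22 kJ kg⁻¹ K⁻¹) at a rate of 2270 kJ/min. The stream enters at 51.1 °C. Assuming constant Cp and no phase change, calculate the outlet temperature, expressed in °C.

Q = 2270 kJ/min = 136200 kJ/h
ΔT = Q/(ṁ·Cp) = 136200/(2530×2.22) = 24.25 K
T_out = 51.1 + 24.25 = 75.35 °C

T_out = 75.3 °C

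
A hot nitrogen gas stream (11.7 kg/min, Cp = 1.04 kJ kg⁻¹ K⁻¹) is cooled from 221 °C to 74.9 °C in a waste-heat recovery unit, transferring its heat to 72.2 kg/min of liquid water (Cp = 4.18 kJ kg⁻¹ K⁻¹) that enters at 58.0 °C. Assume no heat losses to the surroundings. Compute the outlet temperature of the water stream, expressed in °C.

Heat released by hot stream: Q = 11.7 × 1.04 × (221 − 74.9) = 1777.7 kJ/min
Energy balance on cold side (adiabatic exchanger): Q = ṁ_c·Cp_c·(T_c,out − T_c,in)
T_c,out = 58.0 + 1777.7/(72.2 × 4.18) = 63.891 °C

T_c,out = 63.9 °C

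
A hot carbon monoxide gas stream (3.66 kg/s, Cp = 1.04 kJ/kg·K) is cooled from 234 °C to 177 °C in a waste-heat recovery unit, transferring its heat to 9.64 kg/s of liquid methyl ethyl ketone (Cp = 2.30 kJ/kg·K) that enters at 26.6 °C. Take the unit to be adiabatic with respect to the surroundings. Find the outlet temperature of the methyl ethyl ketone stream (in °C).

Heat released by hot stream: Q = 3.66 × 1.04 × (234 − 177) = 216.96 kJ/s
Energy balance on cold side (adiabatic exchanger): Q = ṁ_c·Cp_c·(T_c,out − T_c,in)
T_c,out = 26.6 + 216.96/(9.64 × 2.30) = 36.386 °C

T_c,out = 36.4 °C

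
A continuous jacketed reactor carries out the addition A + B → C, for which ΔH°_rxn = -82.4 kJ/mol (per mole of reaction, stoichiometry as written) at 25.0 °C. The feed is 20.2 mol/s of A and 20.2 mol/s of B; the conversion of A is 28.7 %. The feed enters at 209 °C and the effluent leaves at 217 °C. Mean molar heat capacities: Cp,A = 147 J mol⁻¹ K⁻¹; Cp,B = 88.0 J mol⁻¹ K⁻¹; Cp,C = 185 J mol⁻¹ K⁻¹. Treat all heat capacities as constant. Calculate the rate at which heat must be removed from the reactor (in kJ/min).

Extent of reaction ξ = 0.287 × 20.2 = 5.7974 mol/s
Reaction term: ξ·ΔH°_rxn = 5.7974 × -82.4 = -477.71 kJ/s
Sensible, feed 209→25 °C: -873.45 kJ/s
Outlet flows (mol/s): A 14.403, B 14.403, C 5.7974
Sensible, products 25→217 °C: 855.77 kJ/s
Q = ΔH = -495.38 kJ/s = -495.38 kW
Heat removed = 29723 kJ/min

Q_out = 29700 kJ/min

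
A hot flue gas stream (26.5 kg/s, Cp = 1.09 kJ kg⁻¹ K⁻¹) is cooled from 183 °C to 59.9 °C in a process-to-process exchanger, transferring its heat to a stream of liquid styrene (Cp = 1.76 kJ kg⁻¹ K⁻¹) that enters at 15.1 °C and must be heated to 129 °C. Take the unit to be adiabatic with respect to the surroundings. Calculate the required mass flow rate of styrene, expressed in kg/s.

ṁ_c = 17.7 kg/s

Heat released by hot stream: Q = 26.5 × 1.09 × (183 − 59.9) = 3555.7 kJ/s
Energy balance on cold side (adiabatic exchanger): Q = ṁ_c·Cp_c·(T_c,out − T_c,in)
ṁ_c = 3555.7 / [1.76 × (129 − 15.1)] = 17.738 kg/s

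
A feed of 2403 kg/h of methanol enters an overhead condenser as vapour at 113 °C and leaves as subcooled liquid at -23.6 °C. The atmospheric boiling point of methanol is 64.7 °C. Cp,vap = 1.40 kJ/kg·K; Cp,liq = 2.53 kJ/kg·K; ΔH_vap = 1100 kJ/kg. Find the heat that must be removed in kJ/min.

Q_c = 55700 kJ/min

vapour 113→64.7 °C: -67.62 kJ/kg
condensation at 64.7 °C: -1100 kJ/kg
liquid 64.7→-23.6 °C: -223.4 kJ/kg
Δh = -67.62 + -1100 + -223.4 = -1391 kJ/kg
Q = ṁ·Δh = 2403 kg/h × -1391 kJ/kg = -3.3426e+06 kJ/h
|Q| = 928.51 kW = 55710 kJ/min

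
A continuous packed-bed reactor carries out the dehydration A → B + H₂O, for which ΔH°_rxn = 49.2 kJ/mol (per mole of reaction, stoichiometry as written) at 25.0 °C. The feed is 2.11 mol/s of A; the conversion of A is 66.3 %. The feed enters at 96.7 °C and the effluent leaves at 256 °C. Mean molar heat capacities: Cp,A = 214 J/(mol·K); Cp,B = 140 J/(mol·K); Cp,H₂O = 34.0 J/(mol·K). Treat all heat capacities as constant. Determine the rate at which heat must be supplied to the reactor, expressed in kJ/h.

Extent of reaction ξ = 0.663 × 2.11 = 1.3989 mol/s
Reaction term: ξ·ΔH°_rxn = 1.3989 × 49.2 = 68.827 kJ/s
Sensible, feed 96.7→25 °C: -32.375 kJ/s
Outlet flows (mol/s): A 0.71107, B 1.3989, H₂O 1.3989
Sensible, products 25→256 °C: 91.38 kJ/s
Q = ΔH = 127.83 kJ/s = 127.83 kW
Heat supplied = 460190 kJ/h

Q_in = 460000 kJ/h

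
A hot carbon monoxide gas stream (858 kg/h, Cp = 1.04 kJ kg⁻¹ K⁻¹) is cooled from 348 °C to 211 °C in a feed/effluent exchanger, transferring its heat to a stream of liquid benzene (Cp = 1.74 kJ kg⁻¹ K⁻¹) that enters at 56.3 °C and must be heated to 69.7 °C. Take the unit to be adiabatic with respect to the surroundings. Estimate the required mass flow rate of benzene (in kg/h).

Heat released by hot stream: Q = 858 × 1.04 × (348 − 211) = 122250 kJ/h
Energy balance on cold side (adiabatic exchanger): Q = ṁ_c·Cp_c·(T_c,out − T_c,in)
ṁ_c = 122250 / [1.74 × (69.7 − 56.3)] = 5243.1 kg/h

ṁ_c = 5240 kg/h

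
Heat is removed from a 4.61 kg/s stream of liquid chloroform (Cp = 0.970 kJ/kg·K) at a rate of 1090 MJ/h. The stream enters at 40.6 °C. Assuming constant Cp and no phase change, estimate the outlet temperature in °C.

T_out = -27.1 °C

Q = 1090 MJ/h = 302.78 kJ/s
ΔT = Q/(ṁ·Cp) = 302.78/(4.61×0.970) = 67.71 K
T_out = 40.6 − 67.71 = -27.11 °C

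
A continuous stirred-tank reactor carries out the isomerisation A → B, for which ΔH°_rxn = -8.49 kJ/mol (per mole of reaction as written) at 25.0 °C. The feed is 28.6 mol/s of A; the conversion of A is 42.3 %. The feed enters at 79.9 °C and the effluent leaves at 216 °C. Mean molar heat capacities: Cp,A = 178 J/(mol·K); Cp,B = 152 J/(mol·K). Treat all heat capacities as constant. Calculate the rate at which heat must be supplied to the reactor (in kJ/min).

Extent of reaction ξ = 0.423 × 28.6 = 12.098 mol/s
Reaction term: ξ·ΔH°_rxn = 12.098 × -8.49 = -102.71 kJ/s
Sensible, feed 79.9→25 °C: -279.48 kJ/s
Outlet flows (mol/s): A 16.502, B 12.098
Sensible, products 25→216 °C: 912.27 kJ/s
Q = ΔH = 530.07 kJ/s = 530.07 kW
Heat supplied = 31804 kJ/min

Q_in = 31800 kJ/min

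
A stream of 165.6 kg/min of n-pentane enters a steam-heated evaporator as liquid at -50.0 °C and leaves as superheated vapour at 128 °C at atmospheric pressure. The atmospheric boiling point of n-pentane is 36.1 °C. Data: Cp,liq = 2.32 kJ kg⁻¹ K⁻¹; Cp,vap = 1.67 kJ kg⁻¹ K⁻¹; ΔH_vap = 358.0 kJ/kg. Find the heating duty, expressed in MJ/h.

liquid -50.0→36.1 °C: 199.75 kJ/kg
vaporisation at 36.1 °C: 358 kJ/kg
vapour 36.1→128 °C: 153.47 kJ/kg
Δh = 199.75 + 358 + 153.47 = 711.23 kJ/kg
Q = ṁ·Δh = 165.6 kg/min × 711.23 kJ/kg = 117780 kJ/min
|Q| = 1963 kW = 7066.7 MJ/h

Q = 7070 MJ/h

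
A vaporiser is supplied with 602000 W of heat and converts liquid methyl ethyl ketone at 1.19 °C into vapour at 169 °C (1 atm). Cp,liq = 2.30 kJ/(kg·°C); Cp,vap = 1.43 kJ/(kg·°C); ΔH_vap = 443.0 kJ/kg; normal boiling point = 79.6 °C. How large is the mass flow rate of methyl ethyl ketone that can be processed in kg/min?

Δh = 2.30×(79.6−1.19) + 443.0 + 1.43×(169−79.6) = 751.18 kJ/kg
Q = 602000 W = 602 kJ/s = 36120 kJ/min
ṁ = Q/Δh = 36120 / 751.18 = 48.084 kg/min

ṁ = 48.1 kg/min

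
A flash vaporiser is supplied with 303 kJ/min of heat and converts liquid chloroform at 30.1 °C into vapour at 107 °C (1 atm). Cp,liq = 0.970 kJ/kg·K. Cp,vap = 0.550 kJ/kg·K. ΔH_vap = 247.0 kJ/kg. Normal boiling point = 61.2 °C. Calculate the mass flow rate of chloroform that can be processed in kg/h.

ṁ = 60.1 kg/h

Δh = 0.970×(61.2−30.1) + 247.0 + 0.550×(107−61.2) = 302.36 kJ/kg
Q = 303 kJ/min = 5.05 kJ/s = 18180 kJ/h
ṁ = Q/Δh = 18180 / 302.36 = 60.128 kg/h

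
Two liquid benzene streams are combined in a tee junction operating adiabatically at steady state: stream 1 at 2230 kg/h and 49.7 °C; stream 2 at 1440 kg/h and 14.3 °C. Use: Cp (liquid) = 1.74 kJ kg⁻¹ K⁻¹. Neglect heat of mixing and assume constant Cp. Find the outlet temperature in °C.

T_out = 35.8 °C

No heat crosses the boundary, so H_out = H_in.
T_out = Σ ṁᵢCp,ᵢTᵢ / Σ ṁᵢCp,ᵢ
      = 228680 / 6385.8 = 35.81 °C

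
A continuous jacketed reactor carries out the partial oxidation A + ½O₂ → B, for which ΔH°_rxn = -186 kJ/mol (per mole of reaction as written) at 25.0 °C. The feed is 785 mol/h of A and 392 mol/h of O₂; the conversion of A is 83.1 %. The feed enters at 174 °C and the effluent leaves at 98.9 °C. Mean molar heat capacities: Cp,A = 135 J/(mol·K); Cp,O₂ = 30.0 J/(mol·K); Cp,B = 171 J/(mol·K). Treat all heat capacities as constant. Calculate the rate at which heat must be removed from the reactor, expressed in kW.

Q_out = 35.9 kW

Extent of reaction ξ = 0.831 × 785 = 652.33 mol/h
Reaction term: ξ·ΔH°_rxn = 652.33 × -186 = -121330 kJ/h
Sensible, feed 174→25 °C: -17543 kJ/h
Outlet flows (mol/h): A 132.67, O₂ 65.833, B 652.33
Sensible, products 25→98.9 °C: 9713 kJ/h
Q = ΔH = -129160 kJ/h = -35.879 kW
Heat removed = 35.879 kW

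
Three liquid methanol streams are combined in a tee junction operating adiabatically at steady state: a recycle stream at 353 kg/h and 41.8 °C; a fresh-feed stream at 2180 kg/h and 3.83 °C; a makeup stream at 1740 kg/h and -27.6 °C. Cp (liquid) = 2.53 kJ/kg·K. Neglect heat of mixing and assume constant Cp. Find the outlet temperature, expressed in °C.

T_out = -5.83 °C

Energy balance with Q = 0: Σ ṁᵢCp,ᵢ(T_out − Tᵢ) = 0
Σ ṁᵢCp,ᵢTᵢ = 353×2.53×41.8 + 2180×2.53×3.83 + 1740×2.53×-27.6 = -63046
Σ ṁᵢCp,ᵢ = 353×2.53 + 2180×2.53 + 1740×2.53 = 10811
T_out = -63046 / 10811 = -5.8318 °C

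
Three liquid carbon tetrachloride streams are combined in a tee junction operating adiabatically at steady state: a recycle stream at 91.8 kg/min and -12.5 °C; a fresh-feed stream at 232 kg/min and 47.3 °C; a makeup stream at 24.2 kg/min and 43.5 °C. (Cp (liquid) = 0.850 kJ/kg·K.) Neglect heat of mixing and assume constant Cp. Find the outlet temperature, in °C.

T_out = 31.3 °C

Adiabatic, steady state ⇒ Σ ṁᵢCp,ᵢ(T_out − Tᵢ) = 0
Σ ṁᵢCp,ᵢTᵢ = 91.8×0.850×-12.5 + 232×0.850×47.3 + 24.2×0.850×43.5 = 9247
Σ ṁᵢCp,ᵢ = 91.8×0.850 + 232×0.850 + 24.2×0.850 = 295.8
T_out = 9247 / 295.8 = 31.261 °C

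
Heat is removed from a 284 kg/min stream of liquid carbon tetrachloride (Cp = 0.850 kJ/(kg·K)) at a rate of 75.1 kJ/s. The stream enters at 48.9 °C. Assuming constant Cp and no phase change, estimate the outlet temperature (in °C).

T_out = 30.2 °C

Q = 75.1 kJ/s = 4506 kJ/min
ΔT = Q/(ṁ·Cp) = 4506/(284×0.850) = 18.666 K
T_out = 48.9 − 18.666 = 30.234 °C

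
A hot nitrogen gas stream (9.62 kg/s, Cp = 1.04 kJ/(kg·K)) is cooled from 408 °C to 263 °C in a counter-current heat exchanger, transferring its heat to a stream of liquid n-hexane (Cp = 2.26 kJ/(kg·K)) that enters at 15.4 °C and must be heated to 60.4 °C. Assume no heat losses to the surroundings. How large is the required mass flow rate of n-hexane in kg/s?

ṁ_c = 14.3 kg/s

Heat released by hot stream: Q = 9.62 × 1.04 × (408 − 263) = 1450.7 kJ/s
Energy balance on cold side (adiabatic exchanger): Q = ṁ_c·Cp_c·(T_c,out − T_c,in)
ṁ_c = 1450.7 / [2.26 × (60.4 − 15.4)] = 14.264 kg/s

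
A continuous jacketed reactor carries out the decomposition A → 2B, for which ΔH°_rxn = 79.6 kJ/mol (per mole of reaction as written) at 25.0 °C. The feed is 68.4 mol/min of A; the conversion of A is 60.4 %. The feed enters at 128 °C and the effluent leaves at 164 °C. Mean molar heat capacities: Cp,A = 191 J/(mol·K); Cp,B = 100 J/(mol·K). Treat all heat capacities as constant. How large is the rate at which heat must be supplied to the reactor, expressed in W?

Q_in = 63500 W

Extent of reaction ξ = 0.604 × 68.4 = 41.314 mol/min
Reaction term: ξ·ΔH°_rxn = 41.314 × 79.6 = 3288.6 kJ/min
Sensible, feed 128→25 °C: -1345.6 kJ/min
Outlet flows (mol/min): A 27.086, B 82.627
Sensible, products 25→164 °C: 1867.6 kJ/min
Q = ΔH = 3810.6 kJ/min = 63.509 kW
Heat supplied = 63509 W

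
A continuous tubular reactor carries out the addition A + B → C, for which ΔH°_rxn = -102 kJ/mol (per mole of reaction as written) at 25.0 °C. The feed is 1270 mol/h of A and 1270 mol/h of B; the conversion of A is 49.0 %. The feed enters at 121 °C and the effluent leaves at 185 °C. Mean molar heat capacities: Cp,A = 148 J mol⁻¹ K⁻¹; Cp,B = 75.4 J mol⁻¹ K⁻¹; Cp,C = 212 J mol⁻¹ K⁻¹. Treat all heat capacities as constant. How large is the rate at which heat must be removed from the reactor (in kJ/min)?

Extent of reaction ξ = 0.490 × 1270 = 622.3 mol/h
Reaction term: ξ·ΔH°_rxn = 622.3 × -102 = -63475 kJ/h
Sensible, feed 121→25 °C: -27237 kJ/h
Outlet flows (mol/h): A 647.7, B 647.7, C 622.3
Sensible, products 25→185 °C: 44260 kJ/h
Q = ΔH = -46452 kJ/h = -12.903 kW
Heat removed = 774.2 kJ/min

Q_out = 774 kJ/min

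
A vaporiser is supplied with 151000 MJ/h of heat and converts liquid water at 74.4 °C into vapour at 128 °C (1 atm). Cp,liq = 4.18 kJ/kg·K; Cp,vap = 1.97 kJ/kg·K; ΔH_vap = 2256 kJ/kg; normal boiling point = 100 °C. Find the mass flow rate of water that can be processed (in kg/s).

Δh = 4.18×(100−74.4) + 2256 + 1.97×(128−100) = 2418.2 kJ/kg
Q = 151000 MJ/h = 41944 kJ/s = 41944 kJ/s
ṁ = Q/Δh = 41944 / 2418.2 = 17.346 kg/s

ṁ = 17.3 kg/s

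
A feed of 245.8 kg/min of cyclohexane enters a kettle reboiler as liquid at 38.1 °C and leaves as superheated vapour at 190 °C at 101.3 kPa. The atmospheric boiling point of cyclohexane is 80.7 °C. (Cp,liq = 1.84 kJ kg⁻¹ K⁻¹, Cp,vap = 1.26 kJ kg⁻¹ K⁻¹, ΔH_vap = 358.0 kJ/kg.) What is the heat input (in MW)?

liquid 38.1→80.7 °C: 78.384 kJ/kg
vaporisation at 80.7 °C: 358 kJ/kg
vapour 80.7→190 °C: 137.72 kJ/kg
Δh = 78.384 + 358 + 137.72 = 574.1 kJ/kg
Q = ṁ·Δh = 245.8 kg/min × 574.1 kJ/kg = 141110 kJ/min
|Q| = 2351.9 kW = 2.3519 MW

Q = 2.35 MW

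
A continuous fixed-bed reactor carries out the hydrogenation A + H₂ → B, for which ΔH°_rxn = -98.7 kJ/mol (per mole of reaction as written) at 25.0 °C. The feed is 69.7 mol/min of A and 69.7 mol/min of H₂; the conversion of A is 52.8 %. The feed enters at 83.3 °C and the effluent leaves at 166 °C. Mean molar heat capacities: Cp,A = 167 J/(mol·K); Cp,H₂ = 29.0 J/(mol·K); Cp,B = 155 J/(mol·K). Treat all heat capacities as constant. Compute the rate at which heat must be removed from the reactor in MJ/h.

Q_out = 163 MJ/h

Extent of reaction ξ = 0.528 × 69.7 = 36.802 mol/min
Reaction term: ξ·ΔH°_rxn = 36.802 × -98.7 = -3632.3 kJ/min
Sensible, feed 83.3→25 °C: -796.45 kJ/min
Outlet flows (mol/min): A 32.898, H₂ 32.898, B 36.802
Sensible, products 25→166 °C: 1713.5 kJ/min
Q = ΔH = -2715.3 kJ/min = -45.255 kW
Heat removed = 162.92 MJ/h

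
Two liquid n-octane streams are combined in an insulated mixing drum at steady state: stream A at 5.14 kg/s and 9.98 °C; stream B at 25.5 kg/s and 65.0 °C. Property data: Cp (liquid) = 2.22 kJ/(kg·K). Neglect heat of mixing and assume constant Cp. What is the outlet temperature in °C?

T_out = 55.8 °C

Energy balance with Q = 0: Σ ṁᵢCp,ᵢ(T_out − Tᵢ) = 0
Σ ṁᵢCp,ᵢTᵢ = 5.14×2.22×9.98 + 25.5×2.22×65.0 = 3793.5
Σ ṁᵢCp,ᵢ = 5.14×2.22 + 25.5×2.22 = 68.021
T_out = 3793.5 / 68.021 = 55.77 °C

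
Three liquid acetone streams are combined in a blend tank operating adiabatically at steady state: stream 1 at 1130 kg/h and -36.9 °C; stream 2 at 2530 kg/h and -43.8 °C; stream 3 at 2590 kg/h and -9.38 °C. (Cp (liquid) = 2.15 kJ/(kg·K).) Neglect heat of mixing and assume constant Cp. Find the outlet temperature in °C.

Adiabatic, steady state ⇒ Σ ṁᵢCp,ᵢ(T_out − Tᵢ) = 0
Σ ṁᵢCp,ᵢTᵢ = 1130×2.15×-36.9 + 2530×2.15×-43.8 + 2590×2.15×-9.38 = -380130
Σ ṁᵢCp,ᵢ = 1130×2.15 + 2530×2.15 + 2590×2.15 = 13438
T_out = -380130 / 13438 = -28.289 °C

T_out = -28.3 °C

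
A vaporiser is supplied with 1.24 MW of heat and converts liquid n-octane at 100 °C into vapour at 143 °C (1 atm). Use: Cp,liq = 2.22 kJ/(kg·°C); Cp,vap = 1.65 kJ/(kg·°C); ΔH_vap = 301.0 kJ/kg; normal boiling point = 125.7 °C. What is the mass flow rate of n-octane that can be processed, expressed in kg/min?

ṁ = 192 kg/min

Δh = 2.22×(125.7−100) + 301.0 + 1.65×(143−125.7) = 386.6 kJ/kg
Q = 1.24 MW = 1240 kJ/s = 74400 kJ/min
ṁ = Q/Δh = 74400 / 386.6 = 192.45 kg/min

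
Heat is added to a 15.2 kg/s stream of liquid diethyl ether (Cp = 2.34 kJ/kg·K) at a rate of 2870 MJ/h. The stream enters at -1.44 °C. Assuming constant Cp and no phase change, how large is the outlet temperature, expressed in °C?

T_out = 21.0 °C

Q = 2870 MJ/h = 797.22 kJ/s
ΔT = Q/(ṁ·Cp) = 797.22/(15.2×2.34) = 22.414 K
T_out = -1.44 + 22.414 = 20.974 °C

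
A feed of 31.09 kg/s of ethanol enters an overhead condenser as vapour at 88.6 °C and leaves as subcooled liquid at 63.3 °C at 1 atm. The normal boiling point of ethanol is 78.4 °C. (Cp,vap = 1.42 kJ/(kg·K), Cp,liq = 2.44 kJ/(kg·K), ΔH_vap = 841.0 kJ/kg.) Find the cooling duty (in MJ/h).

Q_c = 99900 MJ/h

vapour 88.6→78.4 °C: -14.484 kJ/kg
condensation at 78.4 °C: -841 kJ/kg
liquid 78.4→63.3 °C: -36.844 kJ/kg
Δh = -14.484 + -841 + -36.844 = -892.33 kJ/kg
Q = ṁ·Δh = 31.09 kg/s × -892.33 kJ/kg = -27742 kJ/s
|Q| = 27742 kW = 99873 MJ/h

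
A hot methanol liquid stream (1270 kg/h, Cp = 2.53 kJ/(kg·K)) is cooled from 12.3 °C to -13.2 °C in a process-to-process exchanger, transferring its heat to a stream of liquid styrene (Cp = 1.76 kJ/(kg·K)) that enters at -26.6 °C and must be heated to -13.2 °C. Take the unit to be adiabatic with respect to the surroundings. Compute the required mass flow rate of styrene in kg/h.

Heat released by hot stream: Q = 1270 × 2.53 × (12.3 − -13.2) = 81934 kJ/h
Energy balance on cold side (adiabatic exchanger): Q = ṁ_c·Cp_c·(T_c,out − T_c,in)
ṁ_c = 81934 / [1.76 × (-13.2 − -26.6)] = 3474.1 kg/h

ṁ_c = 3470 kg/h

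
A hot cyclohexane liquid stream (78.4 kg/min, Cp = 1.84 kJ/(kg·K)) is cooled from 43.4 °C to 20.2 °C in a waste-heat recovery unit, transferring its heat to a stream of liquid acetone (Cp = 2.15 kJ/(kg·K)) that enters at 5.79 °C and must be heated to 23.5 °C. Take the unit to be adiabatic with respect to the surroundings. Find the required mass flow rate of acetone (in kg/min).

ṁ_c = 87.9 kg/min

Heat released by hot stream: Q = 78.4 × 1.84 × (43.4 − 20.2) = 3346.7 kJ/min
Energy balance on cold side (adiabatic exchanger): Q = ṁ_c·Cp_c·(T_c,out − T_c,in)
ṁ_c = 3346.7 / [2.15 × (23.5 − 5.79)] = 87.895 kg/min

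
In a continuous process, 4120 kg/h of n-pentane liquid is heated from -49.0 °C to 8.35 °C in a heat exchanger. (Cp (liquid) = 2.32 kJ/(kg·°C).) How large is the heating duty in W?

Q = 152000 W

Q = ṁ·Cp·ΔT = 4120 × 2.32 × (8.35 − -49.0) = 548170 kJ/h
Converting: 548170 / 3600 s = 152.27 kW
Heating duty = 152270 W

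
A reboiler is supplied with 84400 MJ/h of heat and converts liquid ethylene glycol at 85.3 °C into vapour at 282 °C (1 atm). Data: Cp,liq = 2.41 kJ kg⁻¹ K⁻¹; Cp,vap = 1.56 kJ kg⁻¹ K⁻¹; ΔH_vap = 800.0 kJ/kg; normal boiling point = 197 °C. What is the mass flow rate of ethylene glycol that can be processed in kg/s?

ṁ = 19.5 kg/s

Δh = 2.41×(197−85.3) + 800.0 + 1.56×(282−197) = 1201.8 kJ/kg
Q = 84400 MJ/h = 23444 kJ/s = 23444 kJ/s
ṁ = Q/Δh = 23444 / 1201.8 = 19.508 kg/s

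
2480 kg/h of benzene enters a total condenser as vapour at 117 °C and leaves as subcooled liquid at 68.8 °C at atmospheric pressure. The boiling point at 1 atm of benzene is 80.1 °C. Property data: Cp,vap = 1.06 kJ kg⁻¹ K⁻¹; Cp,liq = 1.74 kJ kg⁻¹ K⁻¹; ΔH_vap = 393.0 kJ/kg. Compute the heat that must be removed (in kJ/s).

vapour 117→80.1 °C: -39.114 kJ/kg
condensation at 80.1 °C: -393 kJ/kg
liquid 80.1→68.8 °C: -19.662 kJ/kg
Δh = -39.114 + -393 + -19.662 = -451.78 kJ/kg
Q = ṁ·Δh = 2480 kg/h × -451.78 kJ/kg = -1.1204e+06 kJ/h
|Q| = 311.22 kW

Q_c = 311 kJ/s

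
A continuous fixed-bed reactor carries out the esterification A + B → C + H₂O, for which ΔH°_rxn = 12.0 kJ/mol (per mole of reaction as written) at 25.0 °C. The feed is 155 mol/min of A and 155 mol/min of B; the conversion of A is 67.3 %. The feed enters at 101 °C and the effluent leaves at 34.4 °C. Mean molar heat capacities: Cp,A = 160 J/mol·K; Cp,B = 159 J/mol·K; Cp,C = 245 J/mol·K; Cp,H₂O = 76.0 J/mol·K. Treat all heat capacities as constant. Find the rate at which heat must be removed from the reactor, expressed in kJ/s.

Q_out = 34.0 kJ/s

Extent of reaction ξ = 0.673 × 155 = 104.32 mol/min
Reaction term: ξ·ΔH°_rxn = 104.32 × 12.0 = 1251.8 kJ/min
Sensible, feed 101→25 °C: -3757.8 kJ/min
Outlet flows (mol/min): A 50.685, B 50.685, C 104.32, H₂O 104.32
Sensible, products 25→34.4 °C: 466.74 kJ/min
Q = ΔH = -2039.3 kJ/min = -33.988 kW
Heat removed = 33.988 kJ/s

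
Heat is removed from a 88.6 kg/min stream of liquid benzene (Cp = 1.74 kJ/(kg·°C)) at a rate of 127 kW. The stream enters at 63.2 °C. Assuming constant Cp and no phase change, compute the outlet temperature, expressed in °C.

Q = 127 kW = 7620 kJ/min
ΔT = Q/(ṁ·Cp) = 7620/(88.6×1.74) = 49.428 K
T_out = 63.2 − 49.428 = 13.772 °C

T_out = 13.8 °C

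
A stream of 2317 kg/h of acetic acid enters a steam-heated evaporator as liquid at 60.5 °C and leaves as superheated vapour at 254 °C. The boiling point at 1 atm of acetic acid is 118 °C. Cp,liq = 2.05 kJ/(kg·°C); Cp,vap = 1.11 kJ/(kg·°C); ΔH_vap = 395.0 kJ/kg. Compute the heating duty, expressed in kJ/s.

liquid 60.5→118 °C: 117.87 kJ/kg
vaporisation at 118 °C: 395 kJ/kg
vapour 118→254 °C: 150.96 kJ/kg
Δh = 117.87 + 395 + 150.96 = 663.84 kJ/kg
Q = ṁ·Δh = 2317 kg/h × 663.84 kJ/kg = 1.5381e+06 kJ/h
|Q| = 427.25 kW

Q = 427 kJ/s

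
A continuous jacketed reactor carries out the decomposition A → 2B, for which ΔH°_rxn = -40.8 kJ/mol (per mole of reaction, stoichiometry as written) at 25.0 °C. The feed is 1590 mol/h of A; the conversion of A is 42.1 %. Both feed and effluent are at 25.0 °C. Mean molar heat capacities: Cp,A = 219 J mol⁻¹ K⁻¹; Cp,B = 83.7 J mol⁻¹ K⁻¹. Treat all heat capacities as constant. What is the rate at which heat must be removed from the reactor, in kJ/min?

Q_out = 455 kJ/min

Extent of reaction ξ = 0.421 × 1590 = 669.39 mol/h
Reaction term: ξ·ΔH°_rxn = 669.39 × -40.8 = -27311 kJ/h
Q = ΔH = -27311 kJ/h = -7.5864 kW
Heat removed = 455.19 kJ/min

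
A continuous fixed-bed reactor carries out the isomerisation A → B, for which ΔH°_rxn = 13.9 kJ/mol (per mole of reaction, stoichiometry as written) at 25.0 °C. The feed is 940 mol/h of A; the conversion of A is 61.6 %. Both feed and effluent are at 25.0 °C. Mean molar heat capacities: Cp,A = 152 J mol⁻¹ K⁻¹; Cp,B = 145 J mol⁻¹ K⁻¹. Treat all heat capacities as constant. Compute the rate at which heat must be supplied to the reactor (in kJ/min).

Q_in = 134 kJ/min

Extent of reaction ξ = 0.616 × 940 = 579.04 mol/h
Reaction term: ξ·ΔH°_rxn = 579.04 × 13.9 = 8048.7 kJ/h
Q = ΔH = 8048.7 kJ/h = 2.2357 kW
Heat supplied = 134.14 kJ/min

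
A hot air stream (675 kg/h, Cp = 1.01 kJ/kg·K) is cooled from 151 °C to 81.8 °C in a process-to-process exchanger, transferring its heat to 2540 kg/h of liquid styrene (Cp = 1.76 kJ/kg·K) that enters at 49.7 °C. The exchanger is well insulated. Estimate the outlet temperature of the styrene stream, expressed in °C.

Heat released by hot stream: Q = 675 × 1.01 × (151 − 81.8) = 47177 kJ/h
Energy balance on cold side (adiabatic exchanger): Q = ṁ_c·Cp_c·(T_c,out − T_c,in)
T_c,out = 49.7 + 47177/(2540 × 1.76) = 60.253 °C

T_c,out = 60.3 °C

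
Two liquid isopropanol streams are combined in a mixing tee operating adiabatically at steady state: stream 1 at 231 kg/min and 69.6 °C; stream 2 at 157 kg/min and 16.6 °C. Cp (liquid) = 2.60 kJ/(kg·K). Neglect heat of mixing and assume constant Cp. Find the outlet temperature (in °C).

Energy balance with Q = 0: Σ ṁᵢCp,ᵢ(T_out − Tᵢ) = 0
Σ ṁᵢCp,ᵢTᵢ = 231×2.60×69.6 + 157×2.60×16.6 = 48578
Σ ṁᵢCp,ᵢ = 231×2.60 + 157×2.60 = 1008.8
T_out = 48578 / 1008.8 = 48.154 °C

T_out = 48.2 °C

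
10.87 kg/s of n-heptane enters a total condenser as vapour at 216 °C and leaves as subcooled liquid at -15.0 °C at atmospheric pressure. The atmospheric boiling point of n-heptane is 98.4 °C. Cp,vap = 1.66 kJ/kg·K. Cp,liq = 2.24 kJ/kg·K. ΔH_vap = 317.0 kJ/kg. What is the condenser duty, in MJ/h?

Q_c = 30000 MJ/h

vapour 216→98.4 °C: -195.22 kJ/kg
condensation at 98.4 °C: -317 kJ/kg
liquid 98.4→-15.0 °C: -254.02 kJ/kg
Δh = -195.22 + -317 + -254.02 = -766.23 kJ/kg
Q = ṁ·Δh = 10.87 kg/s × -766.23 kJ/kg = -8328.9 kJ/s
|Q| = 8328.9 kW = 29984 MJ/h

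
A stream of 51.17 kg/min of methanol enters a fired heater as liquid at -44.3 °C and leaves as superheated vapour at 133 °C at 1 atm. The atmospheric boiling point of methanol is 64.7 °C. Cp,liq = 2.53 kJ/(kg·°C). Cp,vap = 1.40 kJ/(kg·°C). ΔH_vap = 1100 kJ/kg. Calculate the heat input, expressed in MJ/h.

liquid -44.3→64.7 °C: 275.77 kJ/kg
vaporisation at 64.7 °C: 1100 kJ/kg
vapour 64.7→133 °C: 95.62 kJ/kg
Δh = 275.77 + 1100 + 95.62 = 1471.4 kJ/kg
Q = ṁ·Δh = 51.17 kg/min × 1471.4 kJ/kg = 75291 kJ/min
|Q| = 1254.9 kW = 4517.5 MJ/h

Q = 4520 MJ/h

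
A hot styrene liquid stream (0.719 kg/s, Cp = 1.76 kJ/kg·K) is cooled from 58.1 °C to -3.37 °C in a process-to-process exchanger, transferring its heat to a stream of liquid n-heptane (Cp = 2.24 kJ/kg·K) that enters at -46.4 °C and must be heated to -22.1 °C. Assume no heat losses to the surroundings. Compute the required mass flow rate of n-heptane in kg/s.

ṁ_c = 1.43 kg/s

Heat released by hot stream: Q = 0.719 × 1.76 × (58.1 − -3.37) = 77.787 kJ/s
Energy balance on cold side (adiabatic exchanger): Q = ṁ_c·Cp_c·(T_c,out − T_c,in)
ṁ_c = 77.787 / [2.24 × (-22.1 − -46.4)] = 1.4291 kg/s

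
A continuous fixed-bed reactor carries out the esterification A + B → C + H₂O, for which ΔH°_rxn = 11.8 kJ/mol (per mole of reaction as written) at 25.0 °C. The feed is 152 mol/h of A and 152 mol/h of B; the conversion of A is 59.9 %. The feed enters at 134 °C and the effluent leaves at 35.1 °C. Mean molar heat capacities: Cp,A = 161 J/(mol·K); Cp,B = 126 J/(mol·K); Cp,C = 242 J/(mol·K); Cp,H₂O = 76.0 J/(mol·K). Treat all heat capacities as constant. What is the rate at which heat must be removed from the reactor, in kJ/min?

Q_out = 53.5 kJ/min

Extent of reaction ξ = 0.599 × 152 = 91.048 mol/h
Reaction term: ξ·ΔH°_rxn = 91.048 × 11.8 = 1074.4 kJ/h
Sensible, feed 134→25 °C: -4755 kJ/h
Outlet flows (mol/h): A 60.952, B 60.952, C 91.048, H₂O 91.048
Sensible, products 25→35.1 °C: 469.11 kJ/h
Q = ΔH = -3211.5 kJ/h = -0.89209 kW
Heat removed = 53.526 kJ/min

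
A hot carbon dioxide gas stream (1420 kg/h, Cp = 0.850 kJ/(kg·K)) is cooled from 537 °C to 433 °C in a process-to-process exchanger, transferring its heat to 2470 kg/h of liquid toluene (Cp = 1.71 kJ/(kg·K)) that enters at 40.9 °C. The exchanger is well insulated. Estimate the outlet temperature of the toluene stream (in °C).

T_c,out = 70.6 °C

Heat released by hot stream: Q = 1420 × 0.850 × (537 − 433) = 125530 kJ/h
Energy balance on cold side (adiabatic exchanger): Q = ṁ_c·Cp_c·(T_c,out − T_c,in)
T_c,out = 40.9 + 125530/(2470 × 1.71) = 70.62 °C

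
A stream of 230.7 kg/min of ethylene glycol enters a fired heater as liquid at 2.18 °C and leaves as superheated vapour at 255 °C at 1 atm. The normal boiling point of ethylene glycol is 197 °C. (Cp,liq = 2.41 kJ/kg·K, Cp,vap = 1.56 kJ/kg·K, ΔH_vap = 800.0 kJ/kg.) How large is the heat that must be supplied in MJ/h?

Q = 18800 MJ/h

liquid 2.18→197 °C: 469.52 kJ/kg
vaporisation at 197 °C: 800 kJ/kg
vapour 197→255 °C: 90.48 kJ/kg
Δh = 469.52 + 800 + 90.48 = 1360 kJ/kg
Q = ṁ·Δh = 230.7 kg/min × 1360 kJ/kg = 313750 kJ/min
|Q| = 5229.2 kW = 18825 MJ/h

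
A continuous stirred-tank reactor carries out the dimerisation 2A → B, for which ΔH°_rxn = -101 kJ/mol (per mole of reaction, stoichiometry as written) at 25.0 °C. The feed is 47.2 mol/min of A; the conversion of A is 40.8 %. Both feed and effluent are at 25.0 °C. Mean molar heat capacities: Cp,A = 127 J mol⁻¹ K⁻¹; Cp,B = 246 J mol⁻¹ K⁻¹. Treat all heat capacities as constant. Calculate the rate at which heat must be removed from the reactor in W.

Extent of reaction ξ = 0.408 × 47.2 / 2 = 9.6288 mol/min
Reaction term: ξ·ΔH°_rxn = 9.6288 × -101 = -972.51 kJ/min
Q = ΔH = -972.51 kJ/min = -16.208 kW
Heat removed = 16208 W

Q_out = 16200 W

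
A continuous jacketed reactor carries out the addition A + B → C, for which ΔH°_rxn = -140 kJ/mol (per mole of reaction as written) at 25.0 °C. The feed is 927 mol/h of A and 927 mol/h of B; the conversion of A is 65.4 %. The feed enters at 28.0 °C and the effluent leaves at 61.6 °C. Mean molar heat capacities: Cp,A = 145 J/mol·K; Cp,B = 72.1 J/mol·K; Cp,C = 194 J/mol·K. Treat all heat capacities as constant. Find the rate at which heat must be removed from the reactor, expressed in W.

Extent of reaction ξ = 0.654 × 927 = 606.26 mol/h
Reaction term: ξ·ΔH°_rxn = 606.26 × -140 = -84876 kJ/h
Sensible, feed 28.0→25 °C: -603.76 kJ/h
Outlet flows (mol/h): A 320.74, B 320.74, C 606.26
Sensible, products 25→61.6 °C: 6853.2 kJ/h
Q = ΔH = -78627 kJ/h = -21.841 kW
Heat removed = 21841 W

Q_out = 21800 W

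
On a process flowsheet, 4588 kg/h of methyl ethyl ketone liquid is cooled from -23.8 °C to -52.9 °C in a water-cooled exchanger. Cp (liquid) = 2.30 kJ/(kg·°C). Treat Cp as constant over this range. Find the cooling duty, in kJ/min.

Q = ṁ·Cp·ΔT = 4588 × 2.30 × (-52.9 − -23.8) = -307070 kJ/h
Converting: 307070 / 3600 s = 85.299 kW
Cooling duty = 5117.9 kJ/min

Q_c = 5120 kJ/min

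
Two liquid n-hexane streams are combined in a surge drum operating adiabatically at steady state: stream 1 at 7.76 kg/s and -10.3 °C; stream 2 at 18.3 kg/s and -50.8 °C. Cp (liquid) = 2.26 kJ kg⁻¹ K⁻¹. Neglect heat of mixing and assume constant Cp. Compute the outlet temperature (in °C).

Energy balance with Q = 0: Σ ṁᵢCp,ᵢ(T_out − Tᵢ) = 0
Σ ṁᵢCp,ᵢTᵢ = 7.76×2.26×-10.3 + 18.3×2.26×-50.8 = -2281.6
Σ ṁᵢCp,ᵢ = 7.76×2.26 + 18.3×2.26 = 58.896
T_out = -2281.6 / 58.896 = -38.74 °C

T_out = -38.7 °C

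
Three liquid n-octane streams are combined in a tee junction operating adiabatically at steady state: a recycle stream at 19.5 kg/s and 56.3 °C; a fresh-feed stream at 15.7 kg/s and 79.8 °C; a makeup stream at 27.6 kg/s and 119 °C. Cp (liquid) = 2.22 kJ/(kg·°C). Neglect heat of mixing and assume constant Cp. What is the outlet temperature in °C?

T_out = 89.7 °C

Adiabatic, steady state ⇒ Σ ṁᵢCp,ᵢ(T_out − Tᵢ) = 0
T_out = Σ ṁᵢCp,ᵢTᵢ / Σ ṁᵢCp,ᵢ
      = 12510 / 139.42 = 89.731 °C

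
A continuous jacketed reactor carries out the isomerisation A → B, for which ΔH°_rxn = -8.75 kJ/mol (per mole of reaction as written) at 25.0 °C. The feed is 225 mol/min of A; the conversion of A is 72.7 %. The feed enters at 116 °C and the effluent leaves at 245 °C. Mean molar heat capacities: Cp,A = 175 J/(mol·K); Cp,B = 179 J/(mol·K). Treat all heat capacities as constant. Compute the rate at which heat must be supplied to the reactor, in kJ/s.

Extent of reaction ξ = 0.727 × 225 = 163.57 mol/min
Reaction term: ξ·ΔH°_rxn = 163.57 × -8.75 = -1431.3 kJ/min
Sensible, feed 116→25 °C: -3583.1 kJ/min
Outlet flows (mol/min): A 61.425, B 163.57
Sensible, products 25→245 °C: 8806.4 kJ/min
Q = ΔH = 3792 kJ/min = 63.201 kW
Heat supplied = 63.201 kJ/s

Q_in = 63.2 kJ/s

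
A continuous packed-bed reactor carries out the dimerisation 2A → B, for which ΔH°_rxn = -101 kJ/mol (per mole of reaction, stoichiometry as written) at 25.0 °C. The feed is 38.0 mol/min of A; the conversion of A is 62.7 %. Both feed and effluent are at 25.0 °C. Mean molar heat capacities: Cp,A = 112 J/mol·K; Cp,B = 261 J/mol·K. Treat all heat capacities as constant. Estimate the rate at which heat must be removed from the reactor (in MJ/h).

Extent of reaction ξ = 0.627 × 38.0 / 2 = 11.913 mol/min
Reaction term: ξ·ΔH°_rxn = 11.913 × -101 = -1203.2 kJ/min
Q = ΔH = -1203.2 kJ/min = -20.054 kW
Heat removed = 72.193 MJ/h

Q_out = 72.2 MJ/h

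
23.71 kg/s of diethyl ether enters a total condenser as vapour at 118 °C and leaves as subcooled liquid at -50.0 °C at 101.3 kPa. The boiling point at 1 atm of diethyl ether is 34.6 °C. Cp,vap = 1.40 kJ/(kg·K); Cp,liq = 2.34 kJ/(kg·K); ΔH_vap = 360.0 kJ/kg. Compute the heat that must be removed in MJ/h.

vapour 118→34.6 °C: -116.76 kJ/kg
condensation at 34.6 °C: -360 kJ/kg
liquid 34.6→-50.0 °C: -197.96 kJ/kg
Δh = -116.76 + -360 + -197.96 = -674.72 kJ/kg
Q = ṁ·Δh = 23.71 kg/s × -674.72 kJ/kg = -15998 kJ/s
|Q| = 15998 kW = 57592 MJ/h

Q_c = 57600 MJ/h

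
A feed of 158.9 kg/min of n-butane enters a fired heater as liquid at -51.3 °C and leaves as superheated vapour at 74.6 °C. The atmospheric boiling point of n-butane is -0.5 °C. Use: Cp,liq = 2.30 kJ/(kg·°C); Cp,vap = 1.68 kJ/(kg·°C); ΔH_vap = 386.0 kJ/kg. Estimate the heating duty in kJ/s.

liquid -51.3→-0.5 °C: 116.84 kJ/kg
vaporisation at -0.5 °C: 386 kJ/kg
vapour -0.5→74.6 °C: 126.17 kJ/kg
Δh = 116.84 + 386 + 126.17 = 629.01 kJ/kg
Q = ṁ·Δh = 158.9 kg/min × 629.01 kJ/kg = 99949 kJ/min
|Q| = 1665.8 kW

Q = 1670 kJ/s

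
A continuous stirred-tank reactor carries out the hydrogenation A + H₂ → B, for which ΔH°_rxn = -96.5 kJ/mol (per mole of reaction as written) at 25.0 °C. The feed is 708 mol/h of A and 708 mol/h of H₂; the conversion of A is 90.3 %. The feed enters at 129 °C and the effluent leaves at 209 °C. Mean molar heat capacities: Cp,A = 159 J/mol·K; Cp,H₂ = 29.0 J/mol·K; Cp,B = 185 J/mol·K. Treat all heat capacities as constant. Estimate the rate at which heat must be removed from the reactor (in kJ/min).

Q_out = 857 kJ/min

Extent of reaction ξ = 0.903 × 708 = 639.32 mol/h
Reaction term: ξ·ΔH°_rxn = 639.32 × -96.5 = -61695 kJ/h
Sensible, feed 129→25 °C: -13843 kJ/h
Outlet flows (mol/h): A 68.676, H₂ 68.676, B 639.32
Sensible, products 25→209 °C: 24138 kJ/h
Q = ΔH = -51399 kJ/h = -14.278 kW
Heat removed = 856.66 kJ/min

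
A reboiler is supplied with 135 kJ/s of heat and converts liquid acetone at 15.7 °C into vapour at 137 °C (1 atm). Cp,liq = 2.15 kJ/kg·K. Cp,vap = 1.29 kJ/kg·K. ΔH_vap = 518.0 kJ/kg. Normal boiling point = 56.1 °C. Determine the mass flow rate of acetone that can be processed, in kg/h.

Δh = 2.15×(56.1−15.7) + 518.0 + 1.29×(137−56.1) = 709.22 kJ/kg
Q = 135 kJ/s = 135 kJ/s = 486000 kJ/h
ṁ = Q/Δh = 486000 / 709.22 = 685.26 kg/h

ṁ = 685 kg/h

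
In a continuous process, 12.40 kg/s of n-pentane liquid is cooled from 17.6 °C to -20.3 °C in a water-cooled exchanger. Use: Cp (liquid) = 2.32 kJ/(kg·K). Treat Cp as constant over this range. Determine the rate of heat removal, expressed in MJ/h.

Q_c = 3930 MJ/h

Q = ṁ·Cp·ΔT = 12.40 × 2.32 × (-20.3 − 17.6) = -1090.3 kJ/s
Cooling duty = 3925.1 MJ/h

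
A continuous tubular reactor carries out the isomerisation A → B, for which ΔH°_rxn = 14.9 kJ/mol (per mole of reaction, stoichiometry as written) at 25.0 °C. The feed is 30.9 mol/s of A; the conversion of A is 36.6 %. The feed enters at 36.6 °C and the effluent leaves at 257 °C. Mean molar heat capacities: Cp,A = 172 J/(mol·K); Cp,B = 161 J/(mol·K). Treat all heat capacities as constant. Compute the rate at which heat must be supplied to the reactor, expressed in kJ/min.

Extent of reaction ξ = 0.366 × 30.9 = 11.309 mol/s
Reaction term: ξ·ΔH°_rxn = 11.309 × 14.9 = 168.51 kJ/s
Sensible, feed 36.6→25 °C: -61.652 kJ/s
Outlet flows (mol/s): A 19.591, B 11.309
Sensible, products 25→257 °C: 1204.2 kJ/s
Q = ΔH = 1311 kJ/s = 1311 kW
Heat supplied = 78662 kJ/min

Q_in = 78700 kJ/min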